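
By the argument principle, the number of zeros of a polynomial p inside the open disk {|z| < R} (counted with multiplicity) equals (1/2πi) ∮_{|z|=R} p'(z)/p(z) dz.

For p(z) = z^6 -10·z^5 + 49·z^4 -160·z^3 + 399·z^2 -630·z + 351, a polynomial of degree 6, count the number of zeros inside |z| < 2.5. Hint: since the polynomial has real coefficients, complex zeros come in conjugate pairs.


The zeros of p are: (3 + 2i), (3 - 2i), 1, 3, (0 + 3i), (0 - 3i).
Their magnitudes are: 3.606, 3.606, 1, 3, 3, 3.
Zeros with |z| < R = 2.5: 1.
Count = 1.
By the argument principle, (1/2πi) ∮_{|z|=R} p'(z)/p(z) dz equals exactly this count.

Number of zeros inside |z| < 2.5: 1.


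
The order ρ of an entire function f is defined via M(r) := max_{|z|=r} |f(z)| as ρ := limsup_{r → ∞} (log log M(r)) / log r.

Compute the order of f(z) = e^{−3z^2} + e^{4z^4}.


Each summand is entire of order 2 and 4 respectively (as in the single-exponential case). The order of a sum is at most the max of the orders, so ρ ≤ 4. For the lower bound: on |z|=r choose arg z so that 4z^4 is real positive; then |e^{4z^4}| = e^{4r^4} while |e^{-3z^2}| ≤ e^{3r^2} = o(e^{4r^4}). So |f| ≥ e^{4r^4}(1 − o(1)) and ρ ≥ 4. Hence ρ = max(2, 4) = 4.
Therefore ρ = 4.

Order ρ = 4.


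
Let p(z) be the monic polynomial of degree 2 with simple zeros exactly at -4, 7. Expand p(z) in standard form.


The polynomial is p(z) = ∏_{α ∈ S} (z − α), where S = {-4, 7}.
Expanding the product yields: p(z) = z^2 -3·z -28.
The resulting polynomial has degree 2 and real coefficients as required.

p(z) = z^2 -3·z -28.


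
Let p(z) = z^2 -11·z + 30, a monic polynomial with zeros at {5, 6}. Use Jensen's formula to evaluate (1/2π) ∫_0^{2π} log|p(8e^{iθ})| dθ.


Zeros: 5, 6; r = 8.
Inside |z| < r: 5, 6. Outside (|z| ≥ r): ∅.
p(0) = 30, so log|p(0)| = log(30) = 3.4012.
Apply Jensen: I(r) = log|p(0)| + Σ_k log(r/|z_k|), summed over zeros inside |z| < r.
  log(r/|z_k|) for z_k = 5: log(8/5) = 0.4700
  log(r/|z_k|) for z_k = 6: log(8/6) = 0.2877
Sum over inside zeros: 0.7577.
I(r) = log|p(0)| + (inside sum) = 3.4012 + 0.7577 = 4.1589.
Closed form (all zeros inside, monic): I(r) = n·log(r) = 2·log(8) = 4.1589. ✓

I(r) ≈ 4.1589.


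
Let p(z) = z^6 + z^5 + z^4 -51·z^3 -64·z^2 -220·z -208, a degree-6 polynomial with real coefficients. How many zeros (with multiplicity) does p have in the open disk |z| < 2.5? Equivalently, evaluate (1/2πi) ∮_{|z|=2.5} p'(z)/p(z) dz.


The zeros of p are: (0 + 2i), (0 - 2i), -1, (-2 + 3i), (-2 - 3i), 4.
Their magnitudes are: 2, 2, 1, 3.606, 3.606, 4.
Zeros with |z| < R = 2.5: (0 + 2i), (0 - 2i), -1.
Count = 3.
By the argument principle, (1/2πi) ∮_{|z|=R} p'(z)/p(z) dz equals exactly this count.

Number of zeros inside |z| < 2.5: 3.


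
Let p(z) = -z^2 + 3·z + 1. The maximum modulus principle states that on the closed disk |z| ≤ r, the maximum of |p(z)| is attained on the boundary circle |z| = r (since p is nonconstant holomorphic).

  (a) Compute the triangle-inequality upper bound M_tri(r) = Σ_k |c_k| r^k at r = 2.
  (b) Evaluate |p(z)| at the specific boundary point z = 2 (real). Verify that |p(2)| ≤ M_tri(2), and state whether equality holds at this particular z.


Coefficients: c_0 = 1, c_1 = 3, c_2 = -1. Radius r = 2.
Part (a). Triangle bound: M_tri(r) = Σ_k |c_k| r^k
  = |1|·2^0 + |3|·2^1 + |-1|·2^2
  = 1 + 6 + 4 = 11.
This bounds M(r) := max_{|z|=r} |p(z)| from above; equality holds iff all terms c_k z^k can be made to align in phase at a single z on |z|=r.
Part (b). At z = 2 (real, on the circle |z| = r):
  p(2) = (1)·2^0 + (3)·2^1 + (-1)·2^2 = 3.
  |p(2)| = 3.
Check: |p(2)| = 3 ≤ 11 = M_tri(2). ✓ Equality does not hold at z = 2 (the coefficients have mixed signs, so the terms do not all align in phase there).

M_tri(2) = 11; |p(2)| = 3; equality at z=2: no.


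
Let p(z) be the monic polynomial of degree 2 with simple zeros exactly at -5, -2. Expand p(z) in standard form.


The polynomial is p(z) = ∏_{α ∈ S} (z − α), where S = {-5, -2}.
Expanding the product yields: p(z) = z^2 + 7·z + 10.
The resulting polynomial has degree 2 and real coefficients as required.

p(z) = z^2 + 7·z + 10.


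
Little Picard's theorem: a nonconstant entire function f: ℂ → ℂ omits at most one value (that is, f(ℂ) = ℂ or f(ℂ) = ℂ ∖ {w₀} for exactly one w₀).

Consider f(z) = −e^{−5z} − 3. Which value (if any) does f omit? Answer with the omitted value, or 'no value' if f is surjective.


Little Picard bounds the complement of f(ℂ) to at most one point.
e^{−5z} is never zero on ℂ, so -1·e^{−5z} takes every value in ℂ ∖ {0}. Adding -3 shifts the range to ℂ ∖ {-3}. Thus f omits exactly the value -3.

Omitted value: -3.


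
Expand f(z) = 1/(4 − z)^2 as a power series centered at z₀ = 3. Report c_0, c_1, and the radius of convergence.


Let w = z − z₀, so z = z₀ + w.
Then 4 − z = 4 − (z₀ + w) = (4 − z₀) − w = 1 − w.
f(z) = 1/(1 − w)^2 = (1/(1)^2) · (1 − w/(1))^{−2}.
By the binomial series (1−u)^{−2} = Σ_{n≥0} C(n+1, 1) u^n for |u|<1, with u = w/(1):
  c_n = C(n+1, 1) / (1)^(n+2).
  c_0 = 1/(1)^2 = 1.
  c_1 = 2/(1)^3 = 2.
The series is valid for |w/d| < 1, i.e. |z − z₀| < |d|.
Radius of convergence: R = |4 − z₀| = |1| = 1 (distance from z₀ to the singularity z = 4).

c_0 = 1, c_1 = 2; R = 1.


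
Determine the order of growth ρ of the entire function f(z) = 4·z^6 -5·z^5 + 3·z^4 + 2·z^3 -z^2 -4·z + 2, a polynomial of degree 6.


|f(z)| ≤ Σ|c_k|·r^k = O(r^6) as r → ∞. Polynomial growth is O(e^{r^ε}) for every ε > 0 (since r^6/e^{r^ε} → 0), so ρ ≤ ε for all ε > 0, i.e. ρ = 0. Every nonconstant polynomial has order 0.
Therefore ρ = 0.

Order ρ = 0.


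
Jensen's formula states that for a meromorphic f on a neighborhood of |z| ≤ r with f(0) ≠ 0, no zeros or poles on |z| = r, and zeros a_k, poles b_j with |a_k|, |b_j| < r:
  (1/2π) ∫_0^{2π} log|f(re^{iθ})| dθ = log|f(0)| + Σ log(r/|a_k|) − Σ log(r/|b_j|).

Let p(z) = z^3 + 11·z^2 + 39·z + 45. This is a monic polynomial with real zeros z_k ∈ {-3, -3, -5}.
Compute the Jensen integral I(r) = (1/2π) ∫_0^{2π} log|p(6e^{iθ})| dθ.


Zeros: -5, -3, -3; r = 6.
Inside |z| < r: -5, -3, -3. Outside (|z| ≥ r): ∅.
p(0) = 45, so log|p(0)| = log(45) = 3.8067.
Apply Jensen: I(r) = log|p(0)| + Σ_k log(r/|z_k|), summed over zeros inside |z| < r.
  log(r/|z_k|) for z_k = -3: log(6/3) = 0.6931
  log(r/|z_k|) for z_k = -3: log(6/3) = 0.6931
  log(r/|z_k|) for z_k = -5: log(6/5) = 0.1823
Sum over inside zeros: 1.5686.
I(r) = log|p(0)| + (inside sum) = 3.8067 + 1.5686 = 5.3753.
Closed form (all zeros inside, monic): I(r) = n·log(r) = 3·log(6) = 5.3753. ✓

I(r) ≈ 5.3753.


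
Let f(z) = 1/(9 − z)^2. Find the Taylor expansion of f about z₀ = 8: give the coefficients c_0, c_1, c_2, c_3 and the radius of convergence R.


Let w = z − z₀, so z = z₀ + w.
Then 9 − z = 9 − (z₀ + w) = (9 − z₀) − w = 1 − w.
f(z) = 1/(1 − w)^2 = (1/(1)^2) · (1 − w/(1))^{−2}.
By the binomial series (1−u)^{−2} = Σ_{n≥0} C(n+1, 1) u^n for |u|<1, with u = w/(1):
  c_n = C(n+1, 1) / (1)^(n+2).
  c_0 = 1/(1)^2 = 1.
  c_1 = 2/(1)^3 = 2.
  c_2 = 3/(1)^4 = 3.
  c_3 = 4/(1)^5 = 4.
The series is valid for |w/d| < 1, i.e. |z − z₀| < |d|.
Radius of convergence: R = |9 − z₀| = |1| = 1 (distance from z₀ to the singularity z = 9).

c_0 = 1, c_1 = 2, c_2 = 3, c_3 = 4; R = 1.


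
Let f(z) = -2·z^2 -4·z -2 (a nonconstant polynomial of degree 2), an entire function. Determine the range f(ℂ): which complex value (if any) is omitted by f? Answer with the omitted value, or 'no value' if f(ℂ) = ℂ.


Little Picard bounds the complement of f(ℂ) to at most one point.
For every w ∈ ℂ, the equation p(z) − w = 0 is a nonconstant polynomial in z and hence has at least one root by the fundamental theorem of algebra. So p is surjective onto ℂ, omitting no value.

Omitted value: no value.


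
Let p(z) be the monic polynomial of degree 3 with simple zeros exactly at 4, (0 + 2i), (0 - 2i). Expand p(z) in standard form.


The polynomial is p(z) = ∏_{α ∈ S} (z − α), where S = {4, (0 + 2i), (0 - 2i)}.
Expanding the product yields: p(z) = z^3 -4·z^2 + 4·z -16.
Note conjugate pairs combine to real quadratics: (z − (0+2i))(z − (0−2i)) = z² + 4.
The resulting polynomial has degree 3 and real coefficients as required.

p(z) = z^3 -4·z^2 + 4·z -16.


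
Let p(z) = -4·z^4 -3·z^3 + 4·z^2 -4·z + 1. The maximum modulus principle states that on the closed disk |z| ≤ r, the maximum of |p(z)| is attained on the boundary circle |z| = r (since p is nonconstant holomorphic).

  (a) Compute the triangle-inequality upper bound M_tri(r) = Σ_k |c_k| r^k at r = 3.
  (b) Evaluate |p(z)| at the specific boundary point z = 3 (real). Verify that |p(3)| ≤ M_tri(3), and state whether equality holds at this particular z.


Coefficients: c_0 = 1, c_1 = -4, c_2 = 4, c_3 = -3, c_4 = -4. Radius r = 3.
Part (a). Triangle bound: M_tri(r) = Σ_k |c_k| r^k
  = |1|·3^0 + |-4|·3^1 + |4|·3^2 + |-3|·3^3 + |-4|·3^4
  = 1 + 12 + 36 + 81 + 324 = 454.
This bounds M(r) := max_{|z|=r} |p(z)| from above; equality holds iff all terms c_k z^k can be made to align in phase at a single z on |z|=r.
Part (b). At z = 3 (real, on the circle |z| = r):
  p(3) = (1)·3^0 + (-4)·3^1 + (4)·3^2 + (-3)·3^3 + (-4)·3^4 = -380.
  |p(3)| = 380.
Check: |p(3)| = 380 ≤ 454 = M_tri(3). ✓ Equality does not hold at z = 3 (the coefficients have mixed signs, so the terms do not all align in phase there).

M_tri(3) = 454; |p(3)| = 380; equality at z=3: no.


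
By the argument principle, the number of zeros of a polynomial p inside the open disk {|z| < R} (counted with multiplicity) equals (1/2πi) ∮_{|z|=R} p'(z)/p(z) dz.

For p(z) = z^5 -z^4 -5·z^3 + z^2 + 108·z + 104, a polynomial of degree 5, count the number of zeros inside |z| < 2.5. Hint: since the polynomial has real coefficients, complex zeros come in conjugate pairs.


The zeros of p are: (3 + 2i), (3 - 2i), (-2 + 2i), (-2 - 2i), -1.
Their magnitudes are: 3.606, 3.606, 2.828, 2.828, 1.
Zeros with |z| < R = 2.5: -1.
Count = 1.
By the argument principle, (1/2πi) ∮_{|z|=R} p'(z)/p(z) dz equals exactly this count.

Number of zeros inside |z| < 2.5: 1.


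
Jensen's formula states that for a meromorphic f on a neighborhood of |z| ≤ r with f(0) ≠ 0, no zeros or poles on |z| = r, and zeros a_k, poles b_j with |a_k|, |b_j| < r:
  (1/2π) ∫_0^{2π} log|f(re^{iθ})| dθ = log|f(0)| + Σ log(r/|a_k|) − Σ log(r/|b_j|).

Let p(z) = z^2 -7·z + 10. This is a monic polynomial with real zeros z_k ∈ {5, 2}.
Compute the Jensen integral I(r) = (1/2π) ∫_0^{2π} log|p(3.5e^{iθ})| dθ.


Zeros: 2, 5; r = 3.5.
Inside |z| < r: 2. Outside (|z| ≥ r): 5.
p(0) = 10, so log|p(0)| = log(10) = 2.3026.
Apply Jensen: I(r) = log|p(0)| + Σ_k log(r/|z_k|), summed over zeros inside |z| < r.
  log(r/|z_k|) for z_k = 2: log(3.5/2) = 0.5596
  Outside zeros (5) contribute nothing to the Jensen sum.
Sum over inside zeros: 0.5596.
I(r) = log|p(0)| + (inside sum) = 2.3026 + 0.5596 = 2.8622.
Note: since some zeros are outside |z| ≤ r, the simplified n·log(r) form does NOT apply — only the inside zeros contribute.

I(r) ≈ 2.8622.


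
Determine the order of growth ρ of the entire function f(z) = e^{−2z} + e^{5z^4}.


Each summand is entire of order 1 and 4 respectively (as in the single-exponential case). The order of a sum is at most the max of the orders, so ρ ≤ 4. For the lower bound: on |z|=r choose arg z so that 5z^4 is real positive; then |e^{5z^4}| = e^{5r^4} while |e^{-2z}| ≤ e^{2r^1} = o(e^{5r^4}). So |f| ≥ e^{5r^4}(1 − o(1)) and ρ ≥ 4. Hence ρ = max(1, 4) = 4.
Therefore ρ = 4.

Order ρ = 4.


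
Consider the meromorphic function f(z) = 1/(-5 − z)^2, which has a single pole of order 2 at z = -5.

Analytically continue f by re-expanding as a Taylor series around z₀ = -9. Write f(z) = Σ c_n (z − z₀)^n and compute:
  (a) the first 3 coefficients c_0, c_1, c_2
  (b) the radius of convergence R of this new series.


Let w = z − z₀, so z = z₀ + w.
Then -5 − z = -5 − (z₀ + w) = (-5 − z₀) − w = 4 − w.
f(z) = 1/(4 − w)^2 = (1/(4)^2) · (1 − w/(4))^{−2}.
By the binomial series (1−u)^{−2} = Σ_{n≥0} C(n+1, 1) u^n for |u|<1, with u = w/(4):
  c_n = C(n+1, 1) / (4)^(n+2).
  c_0 = 1/(4)^2 = 1/16.
  c_1 = 2/(4)^3 = 1/32.
  c_2 = 3/(4)^4 = 3/256.
The series is valid for |w/d| < 1, i.e. |z − z₀| < |d|.
Radius of convergence: R = |-5 − z₀| = |4| = 4 (distance from z₀ to the singularity z = -5).

c_0 = 1/16, c_1 = 1/32, c_2 = 3/256; R = 4.


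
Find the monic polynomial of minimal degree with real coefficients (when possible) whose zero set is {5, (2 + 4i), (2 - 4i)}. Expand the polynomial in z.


The polynomial is p(z) = ∏_{α ∈ S} (z − α), where S = {5, (2 + 4i), (2 - 4i)}.
Expanding the product yields: p(z) = z^3 -9·z^2 + 40·z -100.
Note conjugate pairs combine to real quadratics: (z − (2+4i))(z − (2−4i)) = z² − 4z + 20.
The resulting polynomial has degree 3 and real coefficients as required.

p(z) = z^3 -9·z^2 + 40·z -100.


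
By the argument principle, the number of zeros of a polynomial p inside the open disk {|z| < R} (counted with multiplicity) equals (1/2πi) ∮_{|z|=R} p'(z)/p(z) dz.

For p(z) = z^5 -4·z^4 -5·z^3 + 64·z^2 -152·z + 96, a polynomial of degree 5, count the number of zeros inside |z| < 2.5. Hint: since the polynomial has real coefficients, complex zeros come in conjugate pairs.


The zeros of p are: 1, -4, (2 + 2i), (2 - 2i), 3.
Their magnitudes are: 1, 4, 2.828, 2.828, 3.
Zeros with |z| < R = 2.5: 1.
Count = 1.
By the argument principle, (1/2πi) ∮_{|z|=R} p'(z)/p(z) dz equals exactly this count.

Number of zeros inside |z| < 2.5: 1.


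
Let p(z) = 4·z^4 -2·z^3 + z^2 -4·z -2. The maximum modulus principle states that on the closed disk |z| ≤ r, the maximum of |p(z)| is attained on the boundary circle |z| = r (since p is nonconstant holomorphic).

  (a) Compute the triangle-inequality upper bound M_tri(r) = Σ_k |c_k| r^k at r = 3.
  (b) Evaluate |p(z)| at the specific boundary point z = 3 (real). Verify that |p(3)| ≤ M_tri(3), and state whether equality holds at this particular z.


Coefficients: c_0 = -2, c_1 = -4, c_2 = 1, c_3 = -2, c_4 = 4. Radius r = 3.
Part (a). Triangle bound: M_tri(r) = Σ_k |c_k| r^k
  = |-2|·3^0 + |-4|·3^1 + |1|·3^2 + |-2|·3^3 + |4|·3^4
  = 2 + 12 + 9 + 54 + 324 = 401.
This bounds M(r) := max_{|z|=r} |p(z)| from above; equality holds iff all terms c_k z^k can be made to align in phase at a single z on |z|=r.
Part (b). At z = 3 (real, on the circle |z| = r):
  p(3) = (-2)·3^0 + (-4)·3^1 + (1)·3^2 + (-2)·3^3 + (4)·3^4 = 265.
  |p(3)| = 265.
Check: |p(3)| = 265 ≤ 401 = M_tri(3). ✓ Equality does not hold at z = 3 (the coefficients have mixed signs, so the terms do not all align in phase there).

M_tri(3) = 401; |p(3)| = 265; equality at z=3: no.


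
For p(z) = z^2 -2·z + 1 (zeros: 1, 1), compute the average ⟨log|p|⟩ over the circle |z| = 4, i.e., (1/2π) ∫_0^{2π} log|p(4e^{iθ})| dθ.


Zeros: 1, 1; r = 4.
Inside |z| < r: 1, 1. Outside (|z| ≥ r): ∅.
p(0) = 1, so log|p(0)| = log(1) = 0.0000.
Apply Jensen: I(r) = log|p(0)| + Σ_k log(r/|z_k|), summed over zeros inside |z| < r.
  log(r/|z_k|) for z_k = 1: log(4/1) = 1.3863
  log(r/|z_k|) for z_k = 1: log(4/1) = 1.3863
Sum over inside zeros: 2.7726.
I(r) = log|p(0)| + (inside sum) = 0.0000 + 2.7726 = 2.7726.
Closed form (all zeros inside, monic): I(r) = n·log(r) = 2·log(4) = 2.7726. ✓

I(r) ≈ 2.7726.


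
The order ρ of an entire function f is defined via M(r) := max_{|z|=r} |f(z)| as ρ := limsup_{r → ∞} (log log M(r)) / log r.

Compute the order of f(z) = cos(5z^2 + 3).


Write cos(w) = (e^{iw} ± e^{−iw})/(2 or 2i), so |cos(w)| ≤ e^{|w|}. With w = 5z^2 + 3, |w| ≤ 5r^2 + 3 on |z|=r, giving M(r) ≤ e^{5r^2 + 3} and ρ ≤ 2. For the lower bound, choose z on |z|=r with 5z^2 purely imaginary of modulus 5r^2; then |cos(5z^2 + 3)| grows like e^{5r^2}/2, so ρ ≥ 2. Hence ρ = 2.
Therefore ρ = 2.

Order ρ = 2.


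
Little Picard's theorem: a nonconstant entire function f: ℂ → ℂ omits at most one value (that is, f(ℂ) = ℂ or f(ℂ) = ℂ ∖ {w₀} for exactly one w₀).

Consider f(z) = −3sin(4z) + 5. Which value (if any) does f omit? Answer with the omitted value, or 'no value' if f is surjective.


Little Picard bounds the complement of f(ℂ) to at most one point.
sin is entire and surjective onto ℂ: for every w ∈ ℂ, sin(ζ) = w has a solution ζ ∈ ℂ (e.g., via the complex inverse arcsin). With ζ = 4z this gives z = ζ/(4). Then -3·sin(4z) takes every value in -3·ℂ = ℂ, and adding 5 is a bijection of ℂ. So f is surjective and omits no value. (Note: only on the real line is sin bounded by [−1, 1].)

Omitted value: no value.


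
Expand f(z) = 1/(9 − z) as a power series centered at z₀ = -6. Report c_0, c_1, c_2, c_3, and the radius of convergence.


Let w = z − z₀, so z = z₀ + w.
Then 9 − z = 9 − (z₀ + w) = (9 − z₀) − w = 15 − w.
f(z) = 1/(15 − w) = (1/(15)) · 1/(1 − w/(15)) = Σ_{n≥0} w^n / (15)^(n+1).
So c_n = 1/(15)^(n+1):
  c_0 = 1/(15)^1 = 1/15.
  c_1 = 1/(15)^2 = 1/225.
  c_2 = 1/(15)^3 = 1/3375.
  c_3 = 1/(15)^4 = 1/50625.
The series is valid for |w/d| < 1, i.e. |z − z₀| < |d|.
Radius of convergence: R = |9 − z₀| = |15| = 15 (distance from z₀ to the singularity z = 9).

c_0 = 1/15, c_1 = 1/225, c_2 = 1/3375, c_3 = 1/50625; R = 15.


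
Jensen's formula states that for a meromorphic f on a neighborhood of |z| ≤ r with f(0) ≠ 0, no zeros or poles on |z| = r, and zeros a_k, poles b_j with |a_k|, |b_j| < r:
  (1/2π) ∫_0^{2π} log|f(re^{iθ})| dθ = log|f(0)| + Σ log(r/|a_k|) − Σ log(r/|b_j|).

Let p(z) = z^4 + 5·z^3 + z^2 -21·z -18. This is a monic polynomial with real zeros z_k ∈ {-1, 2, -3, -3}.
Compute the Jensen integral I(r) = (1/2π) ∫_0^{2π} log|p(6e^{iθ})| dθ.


Zeros: -3, -3, -1, 2; r = 6.
Inside |z| < r: -3, -3, -1, 2. Outside (|z| ≥ r): ∅.
p(0) = -18, so log|p(0)| = log(18) = 2.8904.
Apply Jensen: I(r) = log|p(0)| + Σ_k log(r/|z_k|), summed over zeros inside |z| < r.
  log(r/|z_k|) for z_k = -1: log(6/1) = 1.7918
  log(r/|z_k|) for z_k = 2: log(6/2) = 1.0986
  log(r/|z_k|) for z_k = -3: log(6/3) = 0.6931
  log(r/|z_k|) for z_k = -3: log(6/3) = 0.6931
Sum over inside zeros: 4.2767.
I(r) = log|p(0)| + (inside sum) = 2.8904 + 4.2767 = 7.1670.
Closed form (all zeros inside, monic): I(r) = n·log(r) = 4·log(6) = 7.1670. ✓

I(r) ≈ 7.1670.


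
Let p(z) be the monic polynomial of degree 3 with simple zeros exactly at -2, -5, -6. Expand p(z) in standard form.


The polynomial is p(z) = ∏_{α ∈ S} (z − α), where S = {-2, -5, -6}.
Expanding the product yields: p(z) = z^3 + 13·z^2 + 52·z + 60.
The resulting polynomial has degree 3 and real coefficients as required.

p(z) = z^3 + 13·z^2 + 52·z + 60.


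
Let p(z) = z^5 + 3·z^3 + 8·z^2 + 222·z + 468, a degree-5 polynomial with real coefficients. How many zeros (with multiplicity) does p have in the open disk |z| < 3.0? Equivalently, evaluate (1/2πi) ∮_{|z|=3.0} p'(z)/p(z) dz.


The zeros of p are: (-2 + 3i), (-2 - 3i), (3 + 3i), (3 - 3i), -2.
Their magnitudes are: 3.606, 3.606, 4.243, 4.243, 2.
Zeros with |z| < R = 3.0: -2.
Count = 1.
By the argument principle, (1/2πi) ∮_{|z|=R} p'(z)/p(z) dz equals exactly this count.

Number of zeros inside |z| < 3.0: 1.


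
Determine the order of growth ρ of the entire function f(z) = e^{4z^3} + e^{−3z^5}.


Each summand is entire of order 3 and 5 respectively (as in the single-exponential case). The order of a sum is at most the max of the orders, so ρ ≤ 5. For the lower bound: on |z|=r choose arg z so that -3z^5 is real positive; then |e^{-3z^5}| = e^{3r^5} while |e^{4z^3}| ≤ e^{4r^3} = o(e^{3r^5}). So |f| ≥ e^{3r^5}(1 − o(1)) and ρ ≥ 5. Hence ρ = max(3, 5) = 5.
Therefore ρ = 5.

Order ρ = 5.


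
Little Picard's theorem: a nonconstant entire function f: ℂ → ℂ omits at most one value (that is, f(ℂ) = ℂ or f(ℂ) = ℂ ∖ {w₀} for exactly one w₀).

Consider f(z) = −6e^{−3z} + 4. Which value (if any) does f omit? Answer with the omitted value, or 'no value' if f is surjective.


Little Picard bounds the complement of f(ℂ) to at most one point.
e^{−3z} is never zero on ℂ, so -6·e^{−3z} takes every value in ℂ ∖ {0}. Adding 4 shifts the range to ℂ ∖ {4}. Thus f omits exactly the value 4.

Omitted value: 4.


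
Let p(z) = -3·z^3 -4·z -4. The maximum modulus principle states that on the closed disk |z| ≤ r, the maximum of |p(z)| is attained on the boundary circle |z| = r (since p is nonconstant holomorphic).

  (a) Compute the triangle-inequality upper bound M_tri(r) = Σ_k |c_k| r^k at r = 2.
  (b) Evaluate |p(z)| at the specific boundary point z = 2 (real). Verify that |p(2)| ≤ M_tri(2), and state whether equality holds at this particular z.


Coefficients: c_0 = -4, c_1 = -4, c_2 = 0, c_3 = -3. Radius r = 2.
Part (a). Triangle bound: M_tri(r) = Σ_k |c_k| r^k
  = |-4|·2^0 + |-4|·2^1 + |0|·2^2 + |-3|·2^3
  = 4 + 8 + 0 + 24 = 36.
This bounds M(r) := max_{|z|=r} |p(z)| from above; equality holds iff all terms c_k z^k can be made to align in phase at a single z on |z|=r.
Part (b). At z = 2 (real, on the circle |z| = r):
  p(2) = (-4)·2^0 + (-4)·2^1 + (0)·2^2 + (-3)·2^3 = -36.
  |p(2)| = 36.
Since all nonzero coefficients share the same sign, |p(2)| = 36 = M_tri(2); the triangle bound is attained at z = 2, so in fact M(r) = 36.

M_tri(2) = 36; |p(2)| = 36; equality at z=2: yes.


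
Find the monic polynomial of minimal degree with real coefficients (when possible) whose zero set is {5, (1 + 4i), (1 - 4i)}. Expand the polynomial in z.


The polynomial is p(z) = ∏_{α ∈ S} (z − α), where S = {5, (1 + 4i), (1 - 4i)}.
Expanding the product yields: p(z) = z^3 -7·z^2 + 27·z -85.
Note conjugate pairs combine to real quadratics: (z − (1+4i))(z − (1−4i)) = z² − 2z + 17.
The resulting polynomial has degree 3 and real coefficients as required.

p(z) = z^3 -7·z^2 + 27·z -85.


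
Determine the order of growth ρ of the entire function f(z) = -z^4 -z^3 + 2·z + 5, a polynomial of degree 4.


|f(z)| ≤ Σ|c_k|·r^k = O(r^4) as r → ∞. Polynomial growth is O(e^{r^ε}) for every ε > 0 (since r^4/e^{r^ε} → 0), so ρ ≤ ε for all ε > 0, i.e. ρ = 0. Every nonconstant polynomial has order 0.
Therefore ρ = 0.

Order ρ = 0.


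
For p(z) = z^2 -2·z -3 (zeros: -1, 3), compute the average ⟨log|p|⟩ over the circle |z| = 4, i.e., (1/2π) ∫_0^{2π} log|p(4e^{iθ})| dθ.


Zeros: -1, 3; r = 4.
Inside |z| < r: -1, 3. Outside (|z| ≥ r): ∅.
p(0) = -3, so log|p(0)| = log(3) = 1.0986.
Apply Jensen: I(r) = log|p(0)| + Σ_k log(r/|z_k|), summed over zeros inside |z| < r.
  log(r/|z_k|) for z_k = -1: log(4/1) = 1.3863
  log(r/|z_k|) for z_k = 3: log(4/3) = 0.2877
Sum over inside zeros: 1.6740.
I(r) = log|p(0)| + (inside sum) = 1.0986 + 1.6740 = 2.7726.
Closed form (all zeros inside, monic): I(r) = n·log(r) = 2·log(4) = 2.7726. ✓

I(r) ≈ 2.7726.


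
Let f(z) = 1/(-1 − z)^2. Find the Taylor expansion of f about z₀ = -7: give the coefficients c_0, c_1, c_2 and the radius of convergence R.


Let w = z − z₀, so z = z₀ + w.
Then -1 − z = -1 − (z₀ + w) = (-1 − z₀) − w = 6 − w.
f(z) = 1/(6 − w)^2 = (1/(6)^2) · (1 − w/(6))^{−2}.
By the binomial series (1−u)^{−2} = Σ_{n≥0} C(n+1, 1) u^n for |u|<1, with u = w/(6):
  c_n = C(n+1, 1) / (6)^(n+2).
  c_0 = 1/(6)^2 = 1/36.
  c_1 = 2/(6)^3 = 1/108.
  c_2 = 3/(6)^4 = 1/432.
The series is valid for |w/d| < 1, i.e. |z − z₀| < |d|.
Radius of convergence: R = |-1 − z₀| = |6| = 6 (distance from z₀ to the singularity z = -1).

c_0 = 1/36, c_1 = 1/108, c_2 = 1/432; R = 6.


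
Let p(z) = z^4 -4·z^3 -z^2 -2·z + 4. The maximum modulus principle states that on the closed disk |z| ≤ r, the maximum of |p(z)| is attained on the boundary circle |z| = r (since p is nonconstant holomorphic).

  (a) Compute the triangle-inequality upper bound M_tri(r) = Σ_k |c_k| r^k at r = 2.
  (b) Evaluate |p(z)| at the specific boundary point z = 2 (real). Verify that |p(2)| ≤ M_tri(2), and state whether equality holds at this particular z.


Coefficients: c_0 = 4, c_1 = -2, c_2 = -1, c_3 = -4, c_4 = 1. Radius r = 2.
Part (a). Triangle bound: M_tri(r) = Σ_k |c_k| r^k
  = |4|·2^0 + |-2|·2^1 + |-1|·2^2 + |-4|·2^3 + |1|·2^4
  = 4 + 4 + 4 + 32 + 16 = 60.
This bounds M(r) := max_{|z|=r} |p(z)| from above; equality holds iff all terms c_k z^k can be made to align in phase at a single z on |z|=r.
Part (b). At z = 2 (real, on the circle |z| = r):
  p(2) = (4)·2^0 + (-2)·2^1 + (-1)·2^2 + (-4)·2^3 + (1)·2^4 = -20.
  |p(2)| = 20.
Check: |p(2)| = 20 ≤ 60 = M_tri(2). ✓ Equality does not hold at z = 2 (the coefficients have mixed signs, so the terms do not all align in phase there).

M_tri(2) = 60; |p(2)| = 20; equality at z=2: no.


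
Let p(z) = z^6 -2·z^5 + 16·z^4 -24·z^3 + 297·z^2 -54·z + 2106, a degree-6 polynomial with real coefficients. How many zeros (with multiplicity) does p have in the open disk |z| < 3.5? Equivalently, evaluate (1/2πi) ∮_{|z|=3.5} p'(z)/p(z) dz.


The zeros of p are: (0 + 3i), (0 - 3i), (3 + 3i), (3 - 3i), (-2 + 3i), (-2 - 3i).
Their magnitudes are: 3, 3, 4.243, 4.243, 3.606, 3.606.
Zeros with |z| < R = 3.5: (0 + 3i), (0 - 3i).
Count = 2.
By the argument principle, (1/2πi) ∮_{|z|=R} p'(z)/p(z) dz equals exactly this count.

Number of zeros inside |z| < 3.5: 2.


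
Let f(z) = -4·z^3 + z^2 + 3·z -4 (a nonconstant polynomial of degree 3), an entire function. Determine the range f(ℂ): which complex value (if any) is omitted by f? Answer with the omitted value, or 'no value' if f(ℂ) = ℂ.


Little Picard bounds the complement of f(ℂ) to at most one point.
For every w ∈ ℂ, the equation p(z) − w = 0 is a nonconstant polynomial in z and hence has at least one root by the fundamental theorem of algebra. So p is surjective onto ℂ, omitting no value.

Omitted value: no value.


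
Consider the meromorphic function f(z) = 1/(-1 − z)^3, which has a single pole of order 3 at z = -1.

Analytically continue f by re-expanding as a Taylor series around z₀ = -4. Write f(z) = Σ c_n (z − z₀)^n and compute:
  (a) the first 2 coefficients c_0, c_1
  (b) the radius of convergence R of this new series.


Let w = z − z₀, so z = z₀ + w.
Then -1 − z = -1 − (z₀ + w) = (-1 − z₀) − w = 3 − w.
f(z) = 1/(3 − w)^3 = (1/(3)^3) · (1 − w/(3))^{−3}.
By the binomial series (1−u)^{−3} = Σ_{n≥0} C(n+2, 2) u^n for |u|<1, with u = w/(3):
  c_n = C(n+2, 2) / (3)^(n+3).
  c_0 = 1/(3)^3 = 1/27.
  c_1 = 3/(3)^4 = 1/27.
The series is valid for |w/d| < 1, i.e. |z − z₀| < |d|.
Radius of convergence: R = |-1 − z₀| = |3| = 3 (distance from z₀ to the singularity z = -1).

c_0 = 1/27, c_1 = 1/27; R = 3.


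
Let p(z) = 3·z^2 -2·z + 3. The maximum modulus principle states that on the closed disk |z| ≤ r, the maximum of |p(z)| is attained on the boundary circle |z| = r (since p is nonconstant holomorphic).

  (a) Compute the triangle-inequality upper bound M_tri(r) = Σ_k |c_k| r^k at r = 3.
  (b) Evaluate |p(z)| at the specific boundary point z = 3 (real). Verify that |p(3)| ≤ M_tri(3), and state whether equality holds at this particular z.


Coefficients: c_0 = 3, c_1 = -2, c_2 = 3. Radius r = 3.
Part (a). Triangle bound: M_tri(r) = Σ_k |c_k| r^k
  = |3|·3^0 + |-2|·3^1 + |3|·3^2
  = 3 + 6 + 27 = 36.
This bounds M(r) := max_{|z|=r} |p(z)| from above; equality holds iff all terms c_k z^k can be made to align in phase at a single z on |z|=r.
Part (b). At z = 3 (real, on the circle |z| = r):
  p(3) = (3)·3^0 + (-2)·3^1 + (3)·3^2 = 24.
  |p(3)| = 24.
Check: |p(3)| = 24 ≤ 36 = M_tri(3). ✓ Equality does not hold at z = 3 (the coefficients have mixed signs, so the terms do not all align in phase there).

M_tri(3) = 36; |p(3)| = 24; equality at z=3: no.


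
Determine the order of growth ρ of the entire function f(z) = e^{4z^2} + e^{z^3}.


Each summand is entire of order 2 and 3 respectively (as in the single-exponential case). The order of a sum is at most the max of the orders, so ρ ≤ 3. For the lower bound: on |z|=r choose arg z so that 1z^3 is real positive; then |e^{1z^3}| = e^{1r^3} while |e^{4z^2}| ≤ e^{4r^2} = o(e^{1r^3}). So |f| ≥ e^{1r^3}(1 − o(1)) and ρ ≥ 3. Hence ρ = max(2, 3) = 3.
Therefore ρ = 3.

Order ρ = 3.


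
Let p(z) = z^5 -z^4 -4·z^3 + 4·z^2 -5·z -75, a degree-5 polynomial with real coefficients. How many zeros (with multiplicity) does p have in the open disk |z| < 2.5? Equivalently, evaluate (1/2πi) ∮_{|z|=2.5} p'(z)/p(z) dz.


The zeros of p are: (-2 + 1i), (-2 - 1i), 3, (1 + 2i), (1 - 2i).
Their magnitudes are: 2.236, 2.236, 3, 2.236, 2.236.
Zeros with |z| < R = 2.5: (-2 + 1i), (-2 - 1i), (1 + 2i), (1 - 2i).
Count = 4.
By the argument principle, (1/2πi) ∮_{|z|=R} p'(z)/p(z) dz equals exactly this count.

Number of zeros inside |z| < 2.5: 4.


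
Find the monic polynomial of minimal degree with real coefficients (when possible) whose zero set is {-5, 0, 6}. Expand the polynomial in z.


The polynomial is p(z) = ∏_{α ∈ S} (z − α), where S = {-5, 0, 6}.
Expanding the product yields: p(z) = z^3 -z^2 -30·z.
The resulting polynomial has degree 3 and real coefficients as required.

p(z) = z^3 -z^2 -30·z.


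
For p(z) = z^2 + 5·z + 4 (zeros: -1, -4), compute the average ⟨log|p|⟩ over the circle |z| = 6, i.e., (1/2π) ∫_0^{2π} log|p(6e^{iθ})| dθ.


Zeros: -4, -1; r = 6.
Inside |z| < r: -4, -1. Outside (|z| ≥ r): ∅.
p(0) = 4, so log|p(0)| = log(4) = 1.3863.
Apply Jensen: I(r) = log|p(0)| + Σ_k log(r/|z_k|), summed over zeros inside |z| < r.
  log(r/|z_k|) for z_k = -1: log(6/1) = 1.7918
  log(r/|z_k|) for z_k = -4: log(6/4) = 0.4055
Sum over inside zeros: 2.1972.
I(r) = log|p(0)| + (inside sum) = 1.3863 + 2.1972 = 3.5835.
Closed form (all zeros inside, monic): I(r) = n·log(r) = 2·log(6) = 3.5835. ✓

I(r) ≈ 3.5835.


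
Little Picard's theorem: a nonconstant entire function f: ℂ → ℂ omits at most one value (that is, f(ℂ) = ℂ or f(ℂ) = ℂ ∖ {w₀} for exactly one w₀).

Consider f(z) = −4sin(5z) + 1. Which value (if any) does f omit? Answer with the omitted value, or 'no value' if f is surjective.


Little Picard bounds the complement of f(ℂ) to at most one point.
sin is entire and surjective onto ℂ: for every w ∈ ℂ, sin(ζ) = w has a solution ζ ∈ ℂ (e.g., via the complex inverse arcsin). With ζ = 5z this gives z = ζ/(5). Then -4·sin(5z) takes every value in -4·ℂ = ℂ, and adding 1 is a bijection of ℂ. So f is surjective and omits no value. (Note: only on the real line is sin bounded by [−1, 1].)

Omitted value: no value.


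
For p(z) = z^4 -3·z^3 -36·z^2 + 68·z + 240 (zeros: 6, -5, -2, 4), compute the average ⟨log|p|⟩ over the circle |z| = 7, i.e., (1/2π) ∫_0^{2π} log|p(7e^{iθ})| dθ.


Zeros: -5, -2, 4, 6; r = 7.
Inside |z| < r: -5, -2, 4, 6. Outside (|z| ≥ r): ∅.
p(0) = 240, so log|p(0)| = log(240) = 5.4806.
Apply Jensen: I(r) = log|p(0)| + Σ_k log(r/|z_k|), summed over zeros inside |z| < r.
  log(r/|z_k|) for z_k = 6: log(7/6) = 0.1542
  log(r/|z_k|) for z_k = -5: log(7/5) = 0.3365
  log(r/|z_k|) for z_k = -2: log(7/2) = 1.2528
  log(r/|z_k|) for z_k = 4: log(7/4) = 0.5596
Sum over inside zeros: 2.3030.
I(r) = log|p(0)| + (inside sum) = 5.4806 + 2.3030 = 7.7836.
Closed form (all zeros inside, monic): I(r) = n·log(r) = 4·log(7) = 7.7836. ✓

I(r) ≈ 7.7836.


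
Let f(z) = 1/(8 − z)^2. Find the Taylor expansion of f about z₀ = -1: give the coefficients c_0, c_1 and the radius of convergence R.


Let w = z − z₀, so z = z₀ + w.
Then 8 − z = 8 − (z₀ + w) = (8 − z₀) − w = 9 − w.
f(z) = 1/(9 − w)^2 = (1/(9)^2) · (1 − w/(9))^{−2}.
By the binomial series (1−u)^{−2} = Σ_{n≥0} C(n+1, 1) u^n for |u|<1, with u = w/(9):
  c_n = C(n+1, 1) / (9)^(n+2).
  c_0 = 1/(9)^2 = 1/81.
  c_1 = 2/(9)^3 = 2/729.
The series is valid for |w/d| < 1, i.e. |z − z₀| < |d|.
Radius of convergence: R = |8 − z₀| = |9| = 9 (distance from z₀ to the singularity z = 8).

c_0 = 1/81, c_1 = 2/729; R = 9.


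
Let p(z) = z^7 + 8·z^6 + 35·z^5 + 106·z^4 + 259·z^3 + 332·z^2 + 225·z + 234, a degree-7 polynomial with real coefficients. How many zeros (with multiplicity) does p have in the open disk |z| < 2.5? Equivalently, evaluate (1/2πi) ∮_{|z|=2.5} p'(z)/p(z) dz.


The zeros of p are: (0 + 3i), (0 - 3i), (0 + 1i), (0 - 1i), -2, (-3 + 2i), (-3 - 2i).
Their magnitudes are: 3, 3, 1, 1, 2, 3.606, 3.606.
Zeros with |z| < R = 2.5: (0 + 1i), (0 - 1i), -2.
Count = 3.
By the argument principle, (1/2πi) ∮_{|z|=R} p'(z)/p(z) dz equals exactly this count.

Number of zeros inside |z| < 2.5: 3.


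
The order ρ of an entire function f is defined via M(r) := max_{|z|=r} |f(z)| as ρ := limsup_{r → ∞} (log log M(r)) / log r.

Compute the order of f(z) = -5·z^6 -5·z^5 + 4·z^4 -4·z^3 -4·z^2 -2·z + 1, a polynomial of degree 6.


|f(z)| ≤ Σ|c_k|·r^k = O(r^6) as r → ∞. Polynomial growth is O(e^{r^ε}) for every ε > 0 (since r^6/e^{r^ε} → 0), so ρ ≤ ε for all ε > 0, i.e. ρ = 0. Every nonconstant polynomial has order 0.
Therefore ρ = 0.

Order ρ = 0.


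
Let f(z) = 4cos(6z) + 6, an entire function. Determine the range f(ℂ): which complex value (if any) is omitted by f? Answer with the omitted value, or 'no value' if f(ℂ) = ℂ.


Little Picard bounds the complement of f(ℂ) to at most one point.
cos is entire and surjective onto ℂ: for every w ∈ ℂ, cos(ζ) = w has a solution ζ ∈ ℂ (e.g., via the complex inverse arccos). With ζ = 6z this gives z = ζ/(6). Then 4·cos(6z) takes every value in 4·ℂ = ℂ, and adding 6 is a bijection of ℂ. So f is surjective and omits no value. (Note: only on the real line is cos bounded by [−1, 1].)

Omitted value: no value.


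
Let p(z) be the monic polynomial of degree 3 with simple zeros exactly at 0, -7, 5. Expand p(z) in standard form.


The polynomial is p(z) = ∏_{α ∈ S} (z − α), where S = {0, -7, 5}.
Expanding the product yields: p(z) = z^3 + 2·z^2 -35·z.
The resulting polynomial has degree 3 and real coefficients as required.

p(z) = z^3 + 2·z^2 -35·z.


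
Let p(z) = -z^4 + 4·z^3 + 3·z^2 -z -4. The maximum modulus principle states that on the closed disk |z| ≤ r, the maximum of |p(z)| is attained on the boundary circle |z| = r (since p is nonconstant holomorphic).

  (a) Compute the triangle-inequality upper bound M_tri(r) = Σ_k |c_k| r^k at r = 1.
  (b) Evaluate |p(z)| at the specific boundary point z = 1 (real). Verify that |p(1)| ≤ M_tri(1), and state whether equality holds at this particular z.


Coefficients: c_0 = -4, c_1 = -1, c_2 = 3, c_3 = 4, c_4 = -1. Radius r = 1.
Part (a). Triangle bound: M_tri(r) = Σ_k |c_k| r^k
  = |-4|·1^0 + |-1|·1^1 + |3|·1^2 + |4|·1^3 + |-1|·1^4
  = 4 + 1 + 3 + 4 + 1 = 13.
This bounds M(r) := max_{|z|=r} |p(z)| from above; equality holds iff all terms c_k z^k can be made to align in phase at a single z on |z|=r.
Part (b). At z = 1 (real, on the circle |z| = r):
  p(1) = (-4)·1^0 + (-1)·1^1 + (3)·1^2 + (4)·1^3 + (-1)·1^4 = 1.
  |p(1)| = 1.
Check: |p(1)| = 1 ≤ 13 = M_tri(1). ✓ Equality does not hold at z = 1 (the coefficients have mixed signs, so the terms do not all align in phase there).

M_tri(1) = 13; |p(1)| = 1; equality at z=1: no.


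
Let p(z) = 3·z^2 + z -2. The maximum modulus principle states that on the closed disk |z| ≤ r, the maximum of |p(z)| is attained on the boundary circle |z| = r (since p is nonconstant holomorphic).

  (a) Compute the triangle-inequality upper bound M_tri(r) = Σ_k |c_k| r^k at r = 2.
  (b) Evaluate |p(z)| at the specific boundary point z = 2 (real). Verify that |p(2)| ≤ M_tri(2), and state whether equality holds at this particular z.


Coefficients: c_0 = -2, c_1 = 1, c_2 = 3. Radius r = 2.
Part (a). Triangle bound: M_tri(r) = Σ_k |c_k| r^k
  = |-2|·2^0 + |1|·2^1 + |3|·2^2
  = 2 + 2 + 12 = 16.
This bounds M(r) := max_{|z|=r} |p(z)| from above; equality holds iff all terms c_k z^k can be made to align in phase at a single z on |z|=r.
Part (b). At z = 2 (real, on the circle |z| = r):
  p(2) = (-2)·2^0 + (1)·2^1 + (3)·2^2 = 12.
  |p(2)| = 12.
Check: |p(2)| = 12 ≤ 16 = M_tri(2). ✓ Equality does not hold at z = 2 (the coefficients have mixed signs, so the terms do not all align in phase there).

M_tri(2) = 16; |p(2)| = 12; equality at z=2: no.


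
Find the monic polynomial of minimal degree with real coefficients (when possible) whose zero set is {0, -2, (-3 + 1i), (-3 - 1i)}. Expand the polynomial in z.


The polynomial is p(z) = ∏_{α ∈ S} (z − α), where S = {0, -2, (-3 + 1i), (-3 - 1i)}.
Expanding the product yields: p(z) = z^4 + 8·z^3 + 22·z^2 + 20·z.
Note conjugate pairs combine to real quadratics: (z − (-3+1i))(z − (-3−1i)) = z² + 6z + 10.
The resulting polynomial has degree 4 and real coefficients as required.

p(z) = z^4 + 8·z^3 + 22·z^2 + 20·z.


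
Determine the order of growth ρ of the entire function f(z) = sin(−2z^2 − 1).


Write sin(w) = (e^{iw} ± e^{−iw})/(2 or 2i), so |sin(w)| ≤ e^{|w|}. With w = −2z^2 − 1, |w| ≤ 2r^2 + 1 on |z|=r, giving M(r) ≤ e^{2r^2 + 1} and ρ ≤ 2. For the lower bound, choose z on |z|=r with -2z^2 purely imaginary of modulus 2r^2; then |sin(−2z^2 − 1)| grows like e^{2r^2}/2, so ρ ≥ 2. Hence ρ = 2.
Therefore ρ = 2.

Order ρ = 2.


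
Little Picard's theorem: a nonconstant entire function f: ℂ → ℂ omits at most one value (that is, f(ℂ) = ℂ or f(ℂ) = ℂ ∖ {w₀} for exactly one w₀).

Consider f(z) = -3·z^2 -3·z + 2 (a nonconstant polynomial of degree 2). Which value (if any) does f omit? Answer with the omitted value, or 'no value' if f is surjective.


Little Picard bounds the complement of f(ℂ) to at most one point.
For every w ∈ ℂ, the equation p(z) − w = 0 is a nonconstant polynomial in z and hence has at least one root by the fundamental theorem of algebra. So p is surjective onto ℂ, omitting no value.

Omitted value: no value.


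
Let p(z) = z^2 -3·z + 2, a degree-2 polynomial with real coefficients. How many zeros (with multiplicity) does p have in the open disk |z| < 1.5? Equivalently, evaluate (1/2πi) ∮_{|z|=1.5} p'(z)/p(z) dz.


The zeros of p are: 2, 1.
Their magnitudes are: 2, 1.
Zeros with |z| < R = 1.5: 1.
Count = 1.
By the argument principle, (1/2πi) ∮_{|z|=R} p'(z)/p(z) dz equals exactly this count.

Number of zeros inside |z| < 1.5: 1.


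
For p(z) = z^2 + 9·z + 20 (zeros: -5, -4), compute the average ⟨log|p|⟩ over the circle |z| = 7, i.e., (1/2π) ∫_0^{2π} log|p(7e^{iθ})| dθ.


Zeros: -5, -4; r = 7.
Inside |z| < r: -5, -4. Outside (|z| ≥ r): ∅.
p(0) = 20, so log|p(0)| = log(20) = 2.9957.
Apply Jensen: I(r) = log|p(0)| + Σ_k log(r/|z_k|), summed over zeros inside |z| < r.
  log(r/|z_k|) for z_k = -5: log(7/5) = 0.3365
  log(r/|z_k|) for z_k = -4: log(7/4) = 0.5596
Sum over inside zeros: 0.8961.
I(r) = log|p(0)| + (inside sum) = 2.9957 + 0.8961 = 3.8918.
Closed form (all zeros inside, monic): I(r) = n·log(r) = 2·log(7) = 3.8918. ✓

I(r) ≈ 3.8918.


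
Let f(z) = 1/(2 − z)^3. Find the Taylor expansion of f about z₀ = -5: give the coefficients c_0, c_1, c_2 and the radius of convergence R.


Let w = z − z₀, so z = z₀ + w.
Then 2 − z = 2 − (z₀ + w) = (2 − z₀) − w = 7 − w.
f(z) = 1/(7 − w)^3 = (1/(7)^3) · (1 − w/(7))^{−3}.
By the binomial series (1−u)^{−3} = Σ_{n≥0} C(n+2, 2) u^n for |u|<1, with u = w/(7):
  c_n = C(n+2, 2) / (7)^(n+3).
  c_0 = 1/(7)^3 = 1/343.
  c_1 = 3/(7)^4 = 3/2401.
  c_2 = 6/(7)^5 = 6/16807.
The series is valid for |w/d| < 1, i.e. |z − z₀| < |d|.
Radius of convergence: R = |2 − z₀| = |7| = 7 (distance from z₀ to the singularity z = 2).

c_0 = 1/343, c_1 = 3/2401, c_2 = 6/16807; R = 7.
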